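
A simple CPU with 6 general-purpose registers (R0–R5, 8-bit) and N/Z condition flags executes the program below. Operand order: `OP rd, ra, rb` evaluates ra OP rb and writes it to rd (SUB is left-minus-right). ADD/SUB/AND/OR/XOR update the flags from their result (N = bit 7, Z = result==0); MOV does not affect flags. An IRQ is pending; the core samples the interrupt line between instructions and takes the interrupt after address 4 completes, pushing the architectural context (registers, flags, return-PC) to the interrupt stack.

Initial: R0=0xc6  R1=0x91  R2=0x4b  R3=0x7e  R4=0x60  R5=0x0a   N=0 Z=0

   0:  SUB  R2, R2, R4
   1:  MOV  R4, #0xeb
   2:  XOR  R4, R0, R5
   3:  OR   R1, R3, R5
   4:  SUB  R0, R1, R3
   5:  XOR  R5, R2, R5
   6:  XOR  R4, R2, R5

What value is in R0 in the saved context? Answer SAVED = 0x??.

SAVED = 0x00

after  0: R0=0xc6 R1=0x91 R2=0xeb R3=0x7e R4=0x60 R5=0x0a  N=1 Z=0
after  1: R0=0xc6 R1=0x91 R2=0xeb R3=0x7e R4=0xeb R5=0x0a  N=1 Z=0
after  2: R0=0xc6 R1=0x91 R2=0xeb R3=0x7e R4=0xcc R5=0x0a  N=1 Z=0
after  3: R0=0xc6 R1=0x7e R2=0xeb R3=0x7e R4=0xcc R5=0x0a  N=0 Z=0
after  4: R0=0x00 R1=0x7e R2=0xeb R3=0x7e R4=0xcc R5=0x0a  N=0 Z=1
-- IRQ taken; context saved, return-PC = 5 --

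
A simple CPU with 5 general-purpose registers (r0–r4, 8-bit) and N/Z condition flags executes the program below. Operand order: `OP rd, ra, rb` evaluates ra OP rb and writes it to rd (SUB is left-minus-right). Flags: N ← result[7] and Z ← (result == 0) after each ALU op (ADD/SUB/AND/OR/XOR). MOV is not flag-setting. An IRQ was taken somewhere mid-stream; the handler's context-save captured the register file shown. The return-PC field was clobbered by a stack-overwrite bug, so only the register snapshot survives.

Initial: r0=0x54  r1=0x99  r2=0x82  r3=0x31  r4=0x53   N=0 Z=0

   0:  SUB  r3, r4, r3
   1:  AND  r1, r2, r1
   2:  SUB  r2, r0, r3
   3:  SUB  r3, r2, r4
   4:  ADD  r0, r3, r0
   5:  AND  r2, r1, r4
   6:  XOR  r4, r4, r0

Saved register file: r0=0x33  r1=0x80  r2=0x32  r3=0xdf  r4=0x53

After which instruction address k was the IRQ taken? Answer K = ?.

after  0: r0=0x54 r1=0x99 r2=0x82 r3=0x22 r4=0x53  N=0 Z=0
after  1: r0=0x54 r1=0x80 r2=0x82 r3=0x22 r4=0x53  N=1 Z=0
after  2: r0=0x54 r1=0x80 r2=0x32 r3=0x22 r4=0x53  N=0 Z=0
after  3: r0=0x54 r1=0x80 r2=0x32 r3=0xdf r4=0x53  N=1 Z=0
after  4: r0=0x33 r1=0x80 r2=0x32 r3=0xdf r4=0x53  N=0 Z=0
-- IRQ taken; context saved, return-PC = 5 --

K = 4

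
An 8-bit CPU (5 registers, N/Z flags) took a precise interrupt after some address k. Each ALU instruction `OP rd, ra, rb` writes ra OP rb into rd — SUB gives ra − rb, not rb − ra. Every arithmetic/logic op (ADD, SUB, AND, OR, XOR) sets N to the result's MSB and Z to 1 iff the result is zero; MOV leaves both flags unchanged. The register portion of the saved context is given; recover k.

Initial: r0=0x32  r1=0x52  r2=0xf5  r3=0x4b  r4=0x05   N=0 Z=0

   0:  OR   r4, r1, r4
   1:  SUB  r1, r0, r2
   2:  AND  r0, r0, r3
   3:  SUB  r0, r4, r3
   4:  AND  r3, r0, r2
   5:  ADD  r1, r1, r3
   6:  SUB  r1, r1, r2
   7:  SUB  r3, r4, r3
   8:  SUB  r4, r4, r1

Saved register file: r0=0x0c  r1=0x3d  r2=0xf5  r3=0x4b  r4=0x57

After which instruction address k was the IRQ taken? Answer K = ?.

K = 3

after  0: r0=0x32 r1=0x52 r2=0xf5 r3=0x4b r4=0x57  N=0 Z=0
after  1: r0=0x32 r1=0x3d r2=0xf5 r3=0x4b r4=0x57  N=0 Z=0
after  2: r0=0x02 r1=0x3d r2=0xf5 r3=0x4b r4=0x57  N=0 Z=0
after  3: r0=0x0c r1=0x3d r2=0xf5 r3=0x4b r4=0x57  N=0 Z=0
-- IRQ taken; context saved, return-PC = 4 --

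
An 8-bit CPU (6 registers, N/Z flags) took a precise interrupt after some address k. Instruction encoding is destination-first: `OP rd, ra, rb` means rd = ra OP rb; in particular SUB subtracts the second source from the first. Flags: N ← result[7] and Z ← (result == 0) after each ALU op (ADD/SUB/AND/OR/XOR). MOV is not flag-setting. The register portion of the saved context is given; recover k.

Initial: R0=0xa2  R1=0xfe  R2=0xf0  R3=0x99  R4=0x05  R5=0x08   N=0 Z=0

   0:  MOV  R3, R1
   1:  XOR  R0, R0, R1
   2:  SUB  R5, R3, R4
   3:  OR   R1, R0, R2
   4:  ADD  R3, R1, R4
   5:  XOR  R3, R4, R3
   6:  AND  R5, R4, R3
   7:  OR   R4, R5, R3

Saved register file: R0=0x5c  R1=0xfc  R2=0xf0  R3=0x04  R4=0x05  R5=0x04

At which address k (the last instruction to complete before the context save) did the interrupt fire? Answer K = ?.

K = 6

after  0: R0=0xa2 R1=0xfe R2=0xf0 R3=0xfe R4=0x05 R5=0x08  N=0 Z=0
after  1: R0=0x5c R1=0xfe R2=0xf0 R3=0xfe R4=0x05 R5=0x08  N=0 Z=0
after  2: R0=0x5c R1=0xfe R2=0xf0 R3=0xfe R4=0x05 R5=0xf9  N=1 Z=0
after  3: R0=0x5c R1=0xfc R2=0xf0 R3=0xfe R4=0x05 R5=0xf9  N=1 Z=0
after  4: R0=0x5c R1=0xfc R2=0xf0 R3=0x01 R4=0x05 R5=0xf9  N=0 Z=0
after  5: R0=0x5c R1=0xfc R2=0xf0 R3=0x04 R4=0x05 R5=0xf9  N=0 Z=0
after  6: R0=0x5c R1=0xfc R2=0xf0 R3=0x04 R4=0x05 R5=0x04  N=0 Z=0
-- IRQ taken; context saved, return-PC = 7 --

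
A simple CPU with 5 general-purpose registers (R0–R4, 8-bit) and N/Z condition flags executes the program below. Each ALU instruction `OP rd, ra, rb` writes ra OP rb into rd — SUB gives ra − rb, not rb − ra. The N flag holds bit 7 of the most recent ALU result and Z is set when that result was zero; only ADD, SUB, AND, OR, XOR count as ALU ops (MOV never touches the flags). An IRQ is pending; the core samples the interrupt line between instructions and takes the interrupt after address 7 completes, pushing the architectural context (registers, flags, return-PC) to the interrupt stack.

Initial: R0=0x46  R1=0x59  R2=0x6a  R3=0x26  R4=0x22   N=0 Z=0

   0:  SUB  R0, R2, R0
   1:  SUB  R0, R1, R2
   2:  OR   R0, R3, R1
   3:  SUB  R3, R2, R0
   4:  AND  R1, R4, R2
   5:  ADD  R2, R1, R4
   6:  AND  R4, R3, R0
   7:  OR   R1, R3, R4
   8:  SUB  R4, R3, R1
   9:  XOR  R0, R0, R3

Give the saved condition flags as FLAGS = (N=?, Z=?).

FLAGS = (N=1, Z=0)

after  0: R0=0x24 R1=0x59 R2=0x6a R3=0x26 R4=0x22  N=0 Z=0
after  1: R0=0xef R1=0x59 R2=0x6a R3=0x26 R4=0x22  N=1 Z=0
after  2: R0=0x7f R1=0x59 R2=0x6a R3=0x26 R4=0x22  N=0 Z=0
after  3: R0=0x7f R1=0x59 R2=0x6a R3=0xeb R4=0x22  N=1 Z=0
after  4: R0=0x7f R1=0x22 R2=0x6a R3=0xeb R4=0x22  N=0 Z=0
after  5: R0=0x7f R1=0x22 R2=0x44 R3=0xeb R4=0x22  N=0 Z=0
after  6: R0=0x7f R1=0x22 R2=0x44 R3=0xeb R4=0x6b  N=0 Z=0
after  7: R0=0x7f R1=0xeb R2=0x44 R3=0xeb R4=0x6b  N=1 Z=0
-- IRQ taken; context saved, return-PC = 8 --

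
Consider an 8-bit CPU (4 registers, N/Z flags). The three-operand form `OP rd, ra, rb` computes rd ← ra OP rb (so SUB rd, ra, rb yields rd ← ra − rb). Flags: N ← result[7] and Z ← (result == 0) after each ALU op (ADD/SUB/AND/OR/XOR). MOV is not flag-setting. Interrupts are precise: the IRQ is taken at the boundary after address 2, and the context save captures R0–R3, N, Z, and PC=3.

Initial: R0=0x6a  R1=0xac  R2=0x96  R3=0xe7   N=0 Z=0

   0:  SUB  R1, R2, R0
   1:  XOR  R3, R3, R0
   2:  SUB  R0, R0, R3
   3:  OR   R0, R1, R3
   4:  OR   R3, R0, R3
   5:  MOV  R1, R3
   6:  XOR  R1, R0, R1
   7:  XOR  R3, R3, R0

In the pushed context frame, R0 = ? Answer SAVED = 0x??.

after  0: R0=0x6a R1=0x2c R2=0x96 R3=0xe7  N=0 Z=0
after  1: R0=0x6a R1=0x2c R2=0x96 R3=0x8d  N=1 Z=0
after  2: R0=0xdd R1=0x2c R2=0x96 R3=0x8d  N=1 Z=0
-- IRQ taken; context saved, return-PC = 3 --

SAVED = 0xdd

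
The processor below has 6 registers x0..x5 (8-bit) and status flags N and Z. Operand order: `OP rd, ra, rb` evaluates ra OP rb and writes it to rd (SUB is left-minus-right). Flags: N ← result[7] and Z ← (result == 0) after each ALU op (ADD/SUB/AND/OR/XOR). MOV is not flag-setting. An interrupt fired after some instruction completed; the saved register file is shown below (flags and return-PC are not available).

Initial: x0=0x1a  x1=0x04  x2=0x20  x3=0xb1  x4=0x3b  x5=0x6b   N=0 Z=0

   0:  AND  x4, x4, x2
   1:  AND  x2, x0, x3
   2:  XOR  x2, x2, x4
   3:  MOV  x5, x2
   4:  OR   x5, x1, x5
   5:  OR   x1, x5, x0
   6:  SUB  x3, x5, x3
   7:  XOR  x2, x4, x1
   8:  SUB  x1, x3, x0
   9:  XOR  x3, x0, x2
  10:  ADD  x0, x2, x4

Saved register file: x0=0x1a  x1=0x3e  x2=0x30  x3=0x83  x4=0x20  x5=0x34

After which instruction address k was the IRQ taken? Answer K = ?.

K = 6

after  0: x0=0x1a x1=0x04 x2=0x20 x3=0xb1 x4=0x20 x5=0x6b  N=0 Z=0
after  1: x0=0x1a x1=0x04 x2=0x10 x3=0xb1 x4=0x20 x5=0x6b  N=0 Z=0
after  2: x0=0x1a x1=0x04 x2=0x30 x3=0xb1 x4=0x20 x5=0x6b  N=0 Z=0
after  3: x0=0x1a x1=0x04 x2=0x30 x3=0xb1 x4=0x20 x5=0x30  N=0 Z=0
after  4: x0=0x1a x1=0x04 x2=0x30 x3=0xb1 x4=0x20 x5=0x34  N=0 Z=0
after  5: x0=0x1a x1=0x3e x2=0x30 x3=0xb1 x4=0x20 x5=0x34  N=0 Z=0
after  6: x0=0x1a x1=0x3e x2=0x30 x3=0x83 x4=0x20 x5=0x34  N=1 Z=0
-- IRQ taken; context saved, return-PC = 7 --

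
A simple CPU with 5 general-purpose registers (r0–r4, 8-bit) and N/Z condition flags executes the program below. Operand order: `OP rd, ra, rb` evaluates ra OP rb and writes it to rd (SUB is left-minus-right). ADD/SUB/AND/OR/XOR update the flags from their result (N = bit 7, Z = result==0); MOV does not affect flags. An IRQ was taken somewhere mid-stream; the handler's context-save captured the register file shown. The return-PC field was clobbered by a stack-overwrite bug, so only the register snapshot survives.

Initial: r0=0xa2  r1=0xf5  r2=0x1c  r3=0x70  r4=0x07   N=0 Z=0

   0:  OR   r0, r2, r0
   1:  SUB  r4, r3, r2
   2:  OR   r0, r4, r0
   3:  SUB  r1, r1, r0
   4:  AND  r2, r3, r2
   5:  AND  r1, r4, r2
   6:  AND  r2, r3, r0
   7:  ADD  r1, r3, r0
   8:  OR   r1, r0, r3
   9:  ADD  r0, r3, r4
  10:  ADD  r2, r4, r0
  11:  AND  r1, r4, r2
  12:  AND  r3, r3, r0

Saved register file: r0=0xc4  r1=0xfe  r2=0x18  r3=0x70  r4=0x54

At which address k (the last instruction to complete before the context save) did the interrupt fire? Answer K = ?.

K = 10

after  0: r0=0xbe r1=0xf5 r2=0x1c r3=0x70 r4=0x07  N=1 Z=0
after  1: r0=0xbe r1=0xf5 r2=0x1c r3=0x70 r4=0x54  N=0 Z=0
after  2: r0=0xfe r1=0xf5 r2=0x1c r3=0x70 r4=0x54  N=1 Z=0
after  3: r0=0xfe r1=0xf7 r2=0x1c r3=0x70 r4=0x54  N=1 Z=0
after  4: r0=0xfe r1=0xf7 r2=0x10 r3=0x70 r4=0x54  N=0 Z=0
after  5: r0=0xfe r1=0x10 r2=0x10 r3=0x70 r4=0x54  N=0 Z=0
after  6: r0=0xfe r1=0x10 r2=0x70 r3=0x70 r4=0x54  N=0 Z=0
after  7: r0=0xfe r1=0x6e r2=0x70 r3=0x70 r4=0x54  N=0 Z=0
after  8: r0=0xfe r1=0xfe r2=0x70 r3=0x70 r4=0x54  N=1 Z=0
after  9: r0=0xc4 r1=0xfe r2=0x70 r3=0x70 r4=0x54  N=1 Z=0
after 10: r0=0xc4 r1=0xfe r2=0x18 r3=0x70 r4=0x54  N=0 Z=0
-- IRQ taken; context saved, return-PC = 11 --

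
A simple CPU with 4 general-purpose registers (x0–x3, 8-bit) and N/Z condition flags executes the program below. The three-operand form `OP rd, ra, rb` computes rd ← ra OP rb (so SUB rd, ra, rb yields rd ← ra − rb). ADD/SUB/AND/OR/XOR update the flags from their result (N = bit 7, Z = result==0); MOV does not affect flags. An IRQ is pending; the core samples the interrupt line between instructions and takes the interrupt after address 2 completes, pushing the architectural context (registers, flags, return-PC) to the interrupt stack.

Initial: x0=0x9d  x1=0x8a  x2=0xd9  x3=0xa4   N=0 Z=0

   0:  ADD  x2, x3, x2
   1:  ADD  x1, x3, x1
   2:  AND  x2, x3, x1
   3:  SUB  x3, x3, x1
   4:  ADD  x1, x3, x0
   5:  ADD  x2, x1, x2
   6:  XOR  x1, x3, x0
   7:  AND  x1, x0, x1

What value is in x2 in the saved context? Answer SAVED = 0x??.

SAVED = 0x24

after  0: x0=0x9d x1=0x8a x2=0x7d x3=0xa4  N=0 Z=0
after  1: x0=0x9d x1=0x2e x2=0x7d x3=0xa4  N=0 Z=0
after  2: x0=0x9d x1=0x2e x2=0x24 x3=0xa4  N=0 Z=0
-- IRQ taken; context saved, return-PC = 3 --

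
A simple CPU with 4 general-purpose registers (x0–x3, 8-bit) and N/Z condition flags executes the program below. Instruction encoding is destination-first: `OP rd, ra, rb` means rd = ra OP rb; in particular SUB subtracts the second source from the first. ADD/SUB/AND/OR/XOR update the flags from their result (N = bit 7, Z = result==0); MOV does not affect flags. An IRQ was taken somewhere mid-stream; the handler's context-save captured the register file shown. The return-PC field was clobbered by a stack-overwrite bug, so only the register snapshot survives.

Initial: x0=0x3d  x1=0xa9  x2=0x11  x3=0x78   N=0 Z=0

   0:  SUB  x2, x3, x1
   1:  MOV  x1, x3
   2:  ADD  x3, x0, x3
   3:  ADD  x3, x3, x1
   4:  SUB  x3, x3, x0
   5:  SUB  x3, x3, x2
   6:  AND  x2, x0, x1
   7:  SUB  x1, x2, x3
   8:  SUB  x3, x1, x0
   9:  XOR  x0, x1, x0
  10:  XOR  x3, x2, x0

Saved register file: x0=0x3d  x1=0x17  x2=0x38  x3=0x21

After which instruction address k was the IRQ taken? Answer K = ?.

K = 7

after  0: x0=0x3d x1=0xa9 x2=0xcf x3=0x78  N=1 Z=0
after  1: x0=0x3d x1=0x78 x2=0xcf x3=0x78  N=1 Z=0
after  2: x0=0x3d x1=0x78 x2=0xcf x3=0xb5  N=1 Z=0
after  3: x0=0x3d x1=0x78 x2=0xcf x3=0x2d  N=0 Z=0
after  4: x0=0x3d x1=0x78 x2=0xcf x3=0xf0  N=1 Z=0
after  5: x0=0x3d x1=0x78 x2=0xcf x3=0x21  N=0 Z=0
after  6: x0=0x3d x1=0x78 x2=0x38 x3=0x21  N=0 Z=0
after  7: x0=0x3d x1=0x17 x2=0x38 x3=0x21  N=0 Z=0
-- IRQ taken; context saved, return-PC = 8 --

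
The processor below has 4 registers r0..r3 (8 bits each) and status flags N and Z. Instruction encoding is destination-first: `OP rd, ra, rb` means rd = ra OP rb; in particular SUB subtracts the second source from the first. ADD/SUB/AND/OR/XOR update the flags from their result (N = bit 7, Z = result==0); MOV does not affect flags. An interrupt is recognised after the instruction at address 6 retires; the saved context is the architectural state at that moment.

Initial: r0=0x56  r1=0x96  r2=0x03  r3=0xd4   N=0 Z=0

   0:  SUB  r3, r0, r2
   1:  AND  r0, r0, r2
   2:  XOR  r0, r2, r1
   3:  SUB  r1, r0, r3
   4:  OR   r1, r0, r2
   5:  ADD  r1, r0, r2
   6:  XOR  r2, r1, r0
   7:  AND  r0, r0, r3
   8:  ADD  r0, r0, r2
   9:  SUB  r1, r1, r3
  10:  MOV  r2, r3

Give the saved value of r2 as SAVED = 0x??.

after  0: r0=0x56 r1=0x96 r2=0x03 r3=0x53  N=0 Z=0
after  1: r0=0x02 r1=0x96 r2=0x03 r3=0x53  N=0 Z=0
after  2: r0=0x95 r1=0x96 r2=0x03 r3=0x53  N=1 Z=0
after  3: r0=0x95 r1=0x42 r2=0x03 r3=0x53  N=0 Z=0
after  4: r0=0x95 r1=0x97 r2=0x03 r3=0x53  N=1 Z=0
after  5: r0=0x95 r1=0x98 r2=0x03 r3=0x53  N=1 Z=0
after  6: r0=0x95 r1=0x98 r2=0x0d r3=0x53  N=0 Z=0
-- IRQ taken; context saved, return-PC = 7 --

SAVED = 0x0d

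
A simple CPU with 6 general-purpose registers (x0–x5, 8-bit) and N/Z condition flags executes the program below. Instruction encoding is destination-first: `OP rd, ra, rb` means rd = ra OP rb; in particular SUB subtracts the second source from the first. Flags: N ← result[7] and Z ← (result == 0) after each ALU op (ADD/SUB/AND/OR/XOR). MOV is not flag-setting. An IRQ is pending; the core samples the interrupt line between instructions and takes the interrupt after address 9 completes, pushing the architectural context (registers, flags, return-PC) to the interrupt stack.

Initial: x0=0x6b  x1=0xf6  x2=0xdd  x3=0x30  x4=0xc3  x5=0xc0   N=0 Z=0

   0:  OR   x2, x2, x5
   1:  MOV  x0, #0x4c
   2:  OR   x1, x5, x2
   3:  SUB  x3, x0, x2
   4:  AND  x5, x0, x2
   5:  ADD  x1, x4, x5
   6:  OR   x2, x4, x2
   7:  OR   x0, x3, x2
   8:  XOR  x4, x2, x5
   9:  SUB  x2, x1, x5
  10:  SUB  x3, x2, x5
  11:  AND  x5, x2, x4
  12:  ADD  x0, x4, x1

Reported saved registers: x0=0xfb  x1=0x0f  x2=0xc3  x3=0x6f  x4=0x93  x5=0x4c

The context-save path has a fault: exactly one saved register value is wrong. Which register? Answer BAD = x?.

BAD = x0

after  0: x0=0x6b x1=0xf6 x2=0xdd x3=0x30 x4=0xc3 x5=0xc0  N=1 Z=0
after  1: x0=0x4c x1=0xf6 x2=0xdd x3=0x30 x4=0xc3 x5=0xc0  N=1 Z=0
after  2: x0=0x4c x1=0xdd x2=0xdd x3=0x30 x4=0xc3 x5=0xc0  N=1 Z=0
after  3: x0=0x4c x1=0xdd x2=0xdd x3=0x6f x4=0xc3 x5=0xc0  N=0 Z=0
after  4: x0=0x4c x1=0xdd x2=0xdd x3=0x6f x4=0xc3 x5=0x4c  N=0 Z=0
after  5: x0=0x4c x1=0x0f x2=0xdd x3=0x6f x4=0xc3 x5=0x4c  N=0 Z=0
after  6: x0=0x4c x1=0x0f x2=0xdf x3=0x6f x4=0xc3 x5=0x4c  N=1 Z=0
after  7: x0=0xff x1=0x0f x2=0xdf x3=0x6f x4=0xc3 x5=0x4c  N=1 Z=0
after  8: x0=0xff x1=0x0f x2=0xdf x3=0x6f x4=0x93 x5=0x4c  N=1 Z=0
after  9: x0=0xff x1=0x0f x2=0xc3 x3=0x6f x4=0x93 x5=0x4c  N=1 Z=0
-- IRQ taken; context saved, return-PC = 10 --
mismatch: x0: reported 0xfb vs actual 0xff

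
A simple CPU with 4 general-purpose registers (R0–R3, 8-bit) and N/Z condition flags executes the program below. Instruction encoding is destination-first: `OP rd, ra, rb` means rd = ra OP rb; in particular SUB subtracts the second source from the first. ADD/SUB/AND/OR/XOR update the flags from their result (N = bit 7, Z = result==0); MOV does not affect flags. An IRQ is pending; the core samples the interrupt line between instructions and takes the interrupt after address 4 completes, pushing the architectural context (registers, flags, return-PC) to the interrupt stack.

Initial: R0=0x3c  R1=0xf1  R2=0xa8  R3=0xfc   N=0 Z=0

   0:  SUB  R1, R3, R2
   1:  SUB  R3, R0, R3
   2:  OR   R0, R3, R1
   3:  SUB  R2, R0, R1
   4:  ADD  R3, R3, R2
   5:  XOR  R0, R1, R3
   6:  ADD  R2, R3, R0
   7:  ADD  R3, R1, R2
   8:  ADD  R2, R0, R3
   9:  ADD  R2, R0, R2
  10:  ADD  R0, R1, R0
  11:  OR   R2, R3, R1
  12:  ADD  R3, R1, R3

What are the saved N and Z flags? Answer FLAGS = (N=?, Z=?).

after  0: R0=0x3c R1=0x54 R2=0xa8 R3=0xfc  N=0 Z=0
after  1: R0=0x3c R1=0x54 R2=0xa8 R3=0x40  N=0 Z=0
after  2: R0=0x54 R1=0x54 R2=0xa8 R3=0x40  N=0 Z=0
after  3: R0=0x54 R1=0x54 R2=0x00 R3=0x40  N=0 Z=1
after  4: R0=0x54 R1=0x54 R2=0x00 R3=0x40  N=0 Z=0
-- IRQ taken; context saved, return-PC = 5 --

FLAGS = (N=0, Z=0)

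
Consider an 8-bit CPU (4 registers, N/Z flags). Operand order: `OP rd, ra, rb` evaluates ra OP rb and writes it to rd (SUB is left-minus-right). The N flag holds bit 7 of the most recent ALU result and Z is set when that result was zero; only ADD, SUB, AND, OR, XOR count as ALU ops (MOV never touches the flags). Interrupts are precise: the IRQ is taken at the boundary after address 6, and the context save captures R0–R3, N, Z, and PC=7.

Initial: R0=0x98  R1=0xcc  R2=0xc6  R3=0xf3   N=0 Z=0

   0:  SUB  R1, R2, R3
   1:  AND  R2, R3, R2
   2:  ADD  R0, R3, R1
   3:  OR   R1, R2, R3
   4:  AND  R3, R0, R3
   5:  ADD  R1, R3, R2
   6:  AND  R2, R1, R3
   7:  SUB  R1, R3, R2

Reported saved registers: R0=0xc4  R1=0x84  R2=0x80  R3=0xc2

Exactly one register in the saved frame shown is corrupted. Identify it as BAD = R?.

after  0: R0=0x98 R1=0xd3 R2=0xc6 R3=0xf3  N=1 Z=0
after  1: R0=0x98 R1=0xd3 R2=0xc2 R3=0xf3  N=1 Z=0
after  2: R0=0xc6 R1=0xd3 R2=0xc2 R3=0xf3  N=1 Z=0
after  3: R0=0xc6 R1=0xf3 R2=0xc2 R3=0xf3  N=1 Z=0
after  4: R0=0xc6 R1=0xf3 R2=0xc2 R3=0xc2  N=1 Z=0
after  5: R0=0xc6 R1=0x84 R2=0xc2 R3=0xc2  N=1 Z=0
after  6: R0=0xc6 R1=0x84 R2=0x80 R3=0xc2  N=1 Z=0
-- IRQ taken; context saved, return-PC = 7 --
mismatch: R0: reported 0xc4 vs actual 0xc6

BAD = R0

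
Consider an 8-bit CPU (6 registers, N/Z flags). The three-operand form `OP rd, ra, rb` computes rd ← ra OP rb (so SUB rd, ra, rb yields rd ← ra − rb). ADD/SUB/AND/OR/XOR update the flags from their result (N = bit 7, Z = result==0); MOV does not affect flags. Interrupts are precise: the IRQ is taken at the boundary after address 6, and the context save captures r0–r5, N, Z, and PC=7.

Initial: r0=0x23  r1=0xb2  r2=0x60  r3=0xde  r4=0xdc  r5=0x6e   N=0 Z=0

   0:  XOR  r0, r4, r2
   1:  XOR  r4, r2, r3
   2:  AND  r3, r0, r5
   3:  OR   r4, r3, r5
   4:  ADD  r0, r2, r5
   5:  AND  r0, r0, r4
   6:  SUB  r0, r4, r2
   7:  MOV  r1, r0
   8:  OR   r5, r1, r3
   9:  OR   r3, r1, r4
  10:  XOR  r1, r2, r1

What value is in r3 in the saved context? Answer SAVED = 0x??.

after  0: r0=0xbc r1=0xb2 r2=0x60 r3=0xde r4=0xdc r5=0x6e  N=1 Z=0
after  1: r0=0xbc r1=0xb2 r2=0x60 r3=0xde r4=0xbe r5=0x6e  N=1 Z=0
after  2: r0=0xbc r1=0xb2 r2=0x60 r3=0x2c r4=0xbe r5=0x6e  N=0 Z=0
after  3: r0=0xbc r1=0xb2 r2=0x60 r3=0x2c r4=0x6e r5=0x6e  N=0 Z=0
after  4: r0=0xce r1=0xb2 r2=0x60 r3=0x2c r4=0x6e r5=0x6e  N=1 Z=0
after  5: r0=0x4e r1=0xb2 r2=0x60 r3=0x2c r4=0x6e r5=0x6e  N=0 Z=0
after  6: r0=0x0e r1=0xb2 r2=0x60 r3=0x2c r4=0x6e r5=0x6e  N=0 Z=0
-- IRQ taken; context saved, return-PC = 7 --

SAVED = 0x2c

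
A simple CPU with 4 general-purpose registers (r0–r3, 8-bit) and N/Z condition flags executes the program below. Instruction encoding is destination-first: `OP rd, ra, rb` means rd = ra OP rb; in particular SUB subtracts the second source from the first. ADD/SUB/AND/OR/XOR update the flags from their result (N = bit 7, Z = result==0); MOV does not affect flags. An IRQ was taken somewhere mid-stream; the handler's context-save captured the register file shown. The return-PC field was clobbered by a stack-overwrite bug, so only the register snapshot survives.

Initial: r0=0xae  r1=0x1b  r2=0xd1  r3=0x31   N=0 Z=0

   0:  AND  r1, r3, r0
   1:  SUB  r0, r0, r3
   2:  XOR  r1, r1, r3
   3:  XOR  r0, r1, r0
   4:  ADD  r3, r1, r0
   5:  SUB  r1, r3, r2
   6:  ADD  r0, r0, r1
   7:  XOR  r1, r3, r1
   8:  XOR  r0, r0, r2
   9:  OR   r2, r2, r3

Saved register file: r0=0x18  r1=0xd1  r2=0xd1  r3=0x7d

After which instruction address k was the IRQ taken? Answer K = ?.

K = 7

after  0: r0=0xae r1=0x20 r2=0xd1 r3=0x31  N=0 Z=0
after  1: r0=0x7d r1=0x20 r2=0xd1 r3=0x31  N=0 Z=0
after  2: r0=0x7d r1=0x11 r2=0xd1 r3=0x31  N=0 Z=0
after  3: r0=0x6c r1=0x11 r2=0xd1 r3=0x31  N=0 Z=0
after  4: r0=0x6c r1=0x11 r2=0xd1 r3=0x7d  N=0 Z=0
after  5: r0=0x6c r1=0xac r2=0xd1 r3=0x7d  N=1 Z=0
after  6: r0=0x18 r1=0xac r2=0xd1 r3=0x7d  N=0 Z=0
after  7: r0=0x18 r1=0xd1 r2=0xd1 r3=0x7d  N=1 Z=0
-- IRQ taken; context saved, return-PC = 8 --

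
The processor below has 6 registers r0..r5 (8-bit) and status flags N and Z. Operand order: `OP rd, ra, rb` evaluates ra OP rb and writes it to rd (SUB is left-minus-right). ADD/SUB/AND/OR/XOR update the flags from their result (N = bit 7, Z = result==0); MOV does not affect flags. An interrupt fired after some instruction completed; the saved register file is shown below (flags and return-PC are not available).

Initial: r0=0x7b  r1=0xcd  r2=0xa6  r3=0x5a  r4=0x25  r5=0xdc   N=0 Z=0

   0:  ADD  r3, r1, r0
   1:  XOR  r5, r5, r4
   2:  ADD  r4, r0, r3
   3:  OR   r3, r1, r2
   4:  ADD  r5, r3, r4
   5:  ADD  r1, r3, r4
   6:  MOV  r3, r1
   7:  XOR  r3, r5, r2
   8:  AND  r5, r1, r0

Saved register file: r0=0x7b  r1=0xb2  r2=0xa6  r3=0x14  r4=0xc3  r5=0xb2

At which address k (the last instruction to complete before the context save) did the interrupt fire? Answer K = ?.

K = 7

after  0: r0=0x7b r1=0xcd r2=0xa6 r3=0x48 r4=0x25 r5=0xdc  N=0 Z=0
after  1: r0=0x7b r1=0xcd r2=0xa6 r3=0x48 r4=0x25 r5=0xf9  N=1 Z=0
after  2: r0=0x7b r1=0xcd r2=0xa6 r3=0x48 r4=0xc3 r5=0xf9  N=1 Z=0
after  3: r0=0x7b r1=0xcd r2=0xa6 r3=0xef r4=0xc3 r5=0xf9  N=1 Z=0
after  4: r0=0x7b r1=0xcd r2=0xa6 r3=0xef r4=0xc3 r5=0xb2  N=1 Z=0
after  5: r0=0x7b r1=0xb2 r2=0xa6 r3=0xef r4=0xc3 r5=0xb2  N=1 Z=0
after  6: r0=0x7b r1=0xb2 r2=0xa6 r3=0xb2 r4=0xc3 r5=0xb2  N=1 Z=0
after  7: r0=0x7b r1=0xb2 r2=0xa6 r3=0x14 r4=0xc3 r5=0xb2  N=0 Z=0
-- IRQ taken; context saved, return-PC = 8 --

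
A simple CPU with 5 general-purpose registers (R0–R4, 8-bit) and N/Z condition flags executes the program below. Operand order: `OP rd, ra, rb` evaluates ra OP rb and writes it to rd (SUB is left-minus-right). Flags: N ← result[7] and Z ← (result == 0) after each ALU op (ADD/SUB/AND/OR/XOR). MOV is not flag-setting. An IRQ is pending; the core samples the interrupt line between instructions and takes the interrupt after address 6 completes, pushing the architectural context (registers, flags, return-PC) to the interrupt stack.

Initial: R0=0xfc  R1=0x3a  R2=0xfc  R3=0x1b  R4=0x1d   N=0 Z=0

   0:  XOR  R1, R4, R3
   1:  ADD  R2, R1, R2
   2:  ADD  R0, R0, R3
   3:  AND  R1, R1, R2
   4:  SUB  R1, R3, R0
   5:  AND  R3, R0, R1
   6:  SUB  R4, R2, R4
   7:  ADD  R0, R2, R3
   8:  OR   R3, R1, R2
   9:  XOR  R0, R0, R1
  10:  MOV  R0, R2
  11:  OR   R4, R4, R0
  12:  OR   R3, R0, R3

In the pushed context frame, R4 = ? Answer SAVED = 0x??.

after  0: R0=0xfc R1=0x06 R2=0xfc R3=0x1b R4=0x1d  N=0 Z=0
after  1: R0=0xfc R1=0x06 R2=0x02 R3=0x1b R4=0x1d  N=0 Z=0
after  2: R0=0x17 R1=0x06 R2=0x02 R3=0x1b R4=0x1d  N=0 Z=0
after  3: R0=0x17 R1=0x02 R2=0x02 R3=0x1b R4=0x1d  N=0 Z=0
after  4: R0=0x17 R1=0x04 R2=0x02 R3=0x1b R4=0x1d  N=0 Z=0
after  5: R0=0x17 R1=0x04 R2=0x02 R3=0x04 R4=0x1d  N=0 Z=0
after  6: R0=0x17 R1=0x04 R2=0x02 R3=0x04 R4=0xe5  N=1 Z=0
-- IRQ taken; context saved, return-PC = 7 --

SAVED = 0xe5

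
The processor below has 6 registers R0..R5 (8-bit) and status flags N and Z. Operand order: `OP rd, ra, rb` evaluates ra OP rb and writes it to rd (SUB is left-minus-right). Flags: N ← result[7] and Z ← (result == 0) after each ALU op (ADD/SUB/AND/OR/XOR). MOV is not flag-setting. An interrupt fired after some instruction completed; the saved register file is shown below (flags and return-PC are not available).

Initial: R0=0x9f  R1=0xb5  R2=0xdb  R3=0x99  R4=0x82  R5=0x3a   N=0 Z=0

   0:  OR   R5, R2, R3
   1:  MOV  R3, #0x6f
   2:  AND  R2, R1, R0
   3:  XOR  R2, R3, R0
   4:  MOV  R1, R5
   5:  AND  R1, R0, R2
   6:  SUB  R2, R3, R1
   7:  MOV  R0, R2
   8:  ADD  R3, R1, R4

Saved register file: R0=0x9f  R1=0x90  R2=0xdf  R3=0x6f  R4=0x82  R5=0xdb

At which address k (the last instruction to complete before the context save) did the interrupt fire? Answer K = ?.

after  0: R0=0x9f R1=0xb5 R2=0xdb R3=0x99 R4=0x82 R5=0xdb  N=1 Z=0
after  1: R0=0x9f R1=0xb5 R2=0xdb R3=0x6f R4=0x82 R5=0xdb  N=1 Z=0
after  2: R0=0x9f R1=0xb5 R2=0x95 R3=0x6f R4=0x82 R5=0xdb  N=1 Z=0
after  3: R0=0x9f R1=0xb5 R2=0xf0 R3=0x6f R4=0x82 R5=0xdb  N=1 Z=0
after  4: R0=0x9f R1=0xdb R2=0xf0 R3=0x6f R4=0x82 R5=0xdb  N=1 Z=0
after  5: R0=0x9f R1=0x90 R2=0xf0 R3=0x6f R4=0x82 R5=0xdb  N=1 Z=0
after  6: R0=0x9f R1=0x90 R2=0xdf R3=0x6f R4=0x82 R5=0xdb  N=1 Z=0
-- IRQ taken; context saved, return-PC = 7 --

K = 6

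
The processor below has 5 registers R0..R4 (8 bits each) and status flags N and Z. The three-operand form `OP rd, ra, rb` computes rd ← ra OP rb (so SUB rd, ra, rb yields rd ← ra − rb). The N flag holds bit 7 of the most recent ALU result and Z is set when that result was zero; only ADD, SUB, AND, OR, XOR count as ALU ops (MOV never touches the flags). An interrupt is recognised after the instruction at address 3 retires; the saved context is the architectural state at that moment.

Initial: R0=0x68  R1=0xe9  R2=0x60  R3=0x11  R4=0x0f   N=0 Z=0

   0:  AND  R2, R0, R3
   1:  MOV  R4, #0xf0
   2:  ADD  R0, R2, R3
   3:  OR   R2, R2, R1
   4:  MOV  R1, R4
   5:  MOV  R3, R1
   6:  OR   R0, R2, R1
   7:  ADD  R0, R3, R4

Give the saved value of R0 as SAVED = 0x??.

SAVED = 0x11

after  0: R0=0x68 R1=0xe9 R2=0x00 R3=0x11 R4=0x0f  N=0 Z=1
after  1: R0=0x68 R1=0xe9 R2=0x00 R3=0x11 R4=0xf0  N=0 Z=1
after  2: R0=0x11 R1=0xe9 R2=0x00 R3=0x11 R4=0xf0  N=0 Z=0
after  3: R0=0x11 R1=0xe9 R2=0xe9 R3=0x11 R4=0xf0  N=1 Z=0
-- IRQ taken; context saved, return-PC = 4 --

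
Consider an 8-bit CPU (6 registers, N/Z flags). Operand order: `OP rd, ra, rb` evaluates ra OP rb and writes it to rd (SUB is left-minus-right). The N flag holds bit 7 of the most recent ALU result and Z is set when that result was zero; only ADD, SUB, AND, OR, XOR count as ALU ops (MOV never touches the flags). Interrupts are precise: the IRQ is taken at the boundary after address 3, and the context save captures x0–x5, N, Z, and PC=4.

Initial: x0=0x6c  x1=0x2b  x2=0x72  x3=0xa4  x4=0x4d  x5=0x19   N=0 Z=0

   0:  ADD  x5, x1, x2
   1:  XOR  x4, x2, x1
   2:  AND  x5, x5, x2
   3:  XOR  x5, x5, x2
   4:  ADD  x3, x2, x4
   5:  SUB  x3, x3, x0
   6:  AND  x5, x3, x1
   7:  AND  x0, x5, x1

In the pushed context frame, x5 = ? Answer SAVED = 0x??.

after  0: x0=0x6c x1=0x2b x2=0x72 x3=0xa4 x4=0x4d x5=0x9d  N=1 Z=0
after  1: x0=0x6c x1=0x2b x2=0x72 x3=0xa4 x4=0x59 x5=0x9d  N=0 Z=0
after  2: x0=0x6c x1=0x2b x2=0x72 x3=0xa4 x4=0x59 x5=0x10  N=0 Z=0
after  3: x0=0x6c x1=0x2b x2=0x72 x3=0xa4 x4=0x59 x5=0x62  N=0 Z=0
-- IRQ taken; context saved, return-PC = 4 --

SAVED = 0x62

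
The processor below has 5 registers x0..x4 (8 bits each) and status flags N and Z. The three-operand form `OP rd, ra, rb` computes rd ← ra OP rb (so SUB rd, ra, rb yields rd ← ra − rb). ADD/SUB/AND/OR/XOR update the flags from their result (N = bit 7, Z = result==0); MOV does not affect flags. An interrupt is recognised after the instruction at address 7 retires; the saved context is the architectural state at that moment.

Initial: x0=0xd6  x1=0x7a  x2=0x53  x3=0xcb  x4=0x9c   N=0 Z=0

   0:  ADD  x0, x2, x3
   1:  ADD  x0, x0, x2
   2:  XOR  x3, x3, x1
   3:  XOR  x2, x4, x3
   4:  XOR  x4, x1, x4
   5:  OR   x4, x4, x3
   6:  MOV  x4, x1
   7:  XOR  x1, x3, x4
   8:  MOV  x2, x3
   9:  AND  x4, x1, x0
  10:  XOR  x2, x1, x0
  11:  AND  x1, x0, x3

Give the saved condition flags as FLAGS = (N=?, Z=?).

after  0: x0=0x1e x1=0x7a x2=0x53 x3=0xcb x4=0x9c  N=0 Z=0
after  1: x0=0x71 x1=0x7a x2=0x53 x3=0xcb x4=0x9c  N=0 Z=0
after  2: x0=0x71 x1=0x7a x2=0x53 x3=0xb1 x4=0x9c  N=1 Z=0
after  3: x0=0x71 x1=0x7a x2=0x2d x3=0xb1 x4=0x9c  N=0 Z=0
after  4: x0=0x71 x1=0x7a x2=0x2d x3=0xb1 x4=0xe6  N=1 Z=0
after  5: x0=0x71 x1=0x7a x2=0x2d x3=0xb1 x4=0xf7  N=1 Z=0
after  6: x0=0x71 x1=0x7a x2=0x2d x3=0xb1 x4=0x7a  N=1 Z=0
after  7: x0=0x71 x1=0xcb x2=0x2d x3=0xb1 x4=0x7a  N=1 Z=0
-- IRQ taken; context saved, return-PC = 8 --

FLAGS = (N=1, Z=0)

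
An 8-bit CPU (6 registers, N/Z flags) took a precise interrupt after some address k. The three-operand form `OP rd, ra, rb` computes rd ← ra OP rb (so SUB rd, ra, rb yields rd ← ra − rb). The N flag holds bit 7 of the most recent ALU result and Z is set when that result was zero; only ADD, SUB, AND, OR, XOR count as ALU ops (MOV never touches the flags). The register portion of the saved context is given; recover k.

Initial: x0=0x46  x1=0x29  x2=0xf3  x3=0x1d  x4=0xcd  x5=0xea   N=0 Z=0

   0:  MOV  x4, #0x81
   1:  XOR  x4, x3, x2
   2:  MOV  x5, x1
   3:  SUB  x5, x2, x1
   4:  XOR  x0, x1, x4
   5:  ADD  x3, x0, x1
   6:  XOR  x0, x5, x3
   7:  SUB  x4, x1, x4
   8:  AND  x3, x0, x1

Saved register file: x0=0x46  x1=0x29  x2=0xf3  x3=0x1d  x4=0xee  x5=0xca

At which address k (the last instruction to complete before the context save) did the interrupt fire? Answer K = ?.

K = 3

after  0: x0=0x46 x1=0x29 x2=0xf3 x3=0x1d x4=0x81 x5=0xea  N=0 Z=0
after  1: x0=0x46 x1=0x29 x2=0xf3 x3=0x1d x4=0xee x5=0xea  N=1 Z=0
after  2: x0=0x46 x1=0x29 x2=0xf3 x3=0x1d x4=0xee x5=0x29  N=1 Z=0
after  3: x0=0x46 x1=0x29 x2=0xf3 x3=0x1d x4=0xee x5=0xca  N=1 Z=0
-- IRQ taken; context saved, return-PC = 4 --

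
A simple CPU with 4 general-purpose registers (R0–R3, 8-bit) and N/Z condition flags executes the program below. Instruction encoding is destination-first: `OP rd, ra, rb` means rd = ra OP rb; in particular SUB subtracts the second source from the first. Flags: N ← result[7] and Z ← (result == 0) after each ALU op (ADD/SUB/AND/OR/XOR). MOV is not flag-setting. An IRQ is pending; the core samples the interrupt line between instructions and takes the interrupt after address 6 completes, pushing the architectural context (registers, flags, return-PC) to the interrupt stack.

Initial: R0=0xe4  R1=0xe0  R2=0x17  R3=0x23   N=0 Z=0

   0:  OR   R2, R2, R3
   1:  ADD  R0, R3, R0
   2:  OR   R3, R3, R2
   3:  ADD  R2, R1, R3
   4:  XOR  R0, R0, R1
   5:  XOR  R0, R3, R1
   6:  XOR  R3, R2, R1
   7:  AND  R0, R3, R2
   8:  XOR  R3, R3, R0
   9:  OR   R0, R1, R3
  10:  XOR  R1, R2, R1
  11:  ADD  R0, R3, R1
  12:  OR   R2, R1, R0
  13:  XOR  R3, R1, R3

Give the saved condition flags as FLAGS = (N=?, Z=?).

after  0: R0=0xe4 R1=0xe0 R2=0x37 R3=0x23  N=0 Z=0
after  1: R0=0x07 R1=0xe0 R2=0x37 R3=0x23  N=0 Z=0
after  2: R0=0x07 R1=0xe0 R2=0x37 R3=0x37  N=0 Z=0
after  3: R0=0x07 R1=0xe0 R2=0x17 R3=0x37  N=0 Z=0
after  4: R0=0xe7 R1=0xe0 R2=0x17 R3=0x37  N=1 Z=0
after  5: R0=0xd7 R1=0xe0 R2=0x17 R3=0x37  N=1 Z=0
after  6: R0=0xd7 R1=0xe0 R2=0x17 R3=0xf7  N=1 Z=0
-- IRQ taken; context saved, return-PC = 7 --

FLAGS = (N=1, Z=0)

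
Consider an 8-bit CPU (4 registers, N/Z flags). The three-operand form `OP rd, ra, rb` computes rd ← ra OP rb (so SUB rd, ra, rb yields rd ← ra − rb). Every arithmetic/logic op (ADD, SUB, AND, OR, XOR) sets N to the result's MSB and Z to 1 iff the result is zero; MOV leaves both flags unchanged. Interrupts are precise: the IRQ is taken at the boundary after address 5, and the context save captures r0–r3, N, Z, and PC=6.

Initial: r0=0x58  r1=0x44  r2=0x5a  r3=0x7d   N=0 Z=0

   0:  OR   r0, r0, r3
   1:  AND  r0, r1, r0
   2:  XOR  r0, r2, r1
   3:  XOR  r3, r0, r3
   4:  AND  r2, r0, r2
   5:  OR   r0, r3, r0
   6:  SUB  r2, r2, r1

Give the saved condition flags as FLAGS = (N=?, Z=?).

FLAGS = (N=0, Z=0)

after  0: r0=0x7d r1=0x44 r2=0x5a r3=0x7d  N=0 Z=0
after  1: r0=0x44 r1=0x44 r2=0x5a r3=0x7d  N=0 Z=0
after  2: r0=0x1e r1=0x44 r2=0x5a r3=0x7d  N=0 Z=0
after  3: r0=0x1e r1=0x44 r2=0x5a r3=0x63  N=0 Z=0
after  4: r0=0x1e r1=0x44 r2=0x1a r3=0x63  N=0 Z=0
after  5: r0=0x7f r1=0x44 r2=0x1a r3=0x63  N=0 Z=0
-- IRQ taken; context saved, return-PC = 6 --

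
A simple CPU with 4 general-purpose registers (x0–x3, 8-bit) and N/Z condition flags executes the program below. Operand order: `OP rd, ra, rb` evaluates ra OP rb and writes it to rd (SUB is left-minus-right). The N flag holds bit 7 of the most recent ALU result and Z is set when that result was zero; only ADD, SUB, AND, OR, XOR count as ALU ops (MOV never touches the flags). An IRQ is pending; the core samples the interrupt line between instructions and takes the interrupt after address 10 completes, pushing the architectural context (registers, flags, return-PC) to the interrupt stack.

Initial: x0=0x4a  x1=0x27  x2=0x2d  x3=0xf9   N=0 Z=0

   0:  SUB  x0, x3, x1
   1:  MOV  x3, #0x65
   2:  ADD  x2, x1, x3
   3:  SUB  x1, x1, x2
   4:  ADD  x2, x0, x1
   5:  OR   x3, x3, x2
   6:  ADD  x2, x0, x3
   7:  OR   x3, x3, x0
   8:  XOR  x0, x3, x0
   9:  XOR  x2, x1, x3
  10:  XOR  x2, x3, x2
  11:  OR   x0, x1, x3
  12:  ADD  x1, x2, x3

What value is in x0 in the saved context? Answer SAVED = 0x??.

SAVED = 0x2d

after  0: x0=0xd2 x1=0x27 x2=0x2d x3=0xf9  N=1 Z=0
after  1: x0=0xd2 x1=0x27 x2=0x2d x3=0x65  N=1 Z=0
after  2: x0=0xd2 x1=0x27 x2=0x8c x3=0x65  N=1 Z=0
after  3: x0=0xd2 x1=0x9b x2=0x8c x3=0x65  N=1 Z=0
after  4: x0=0xd2 x1=0x9b x2=0x6d x3=0x65  N=0 Z=0
after  5: x0=0xd2 x1=0x9b x2=0x6d x3=0x6d  N=0 Z=0
after  6: x0=0xd2 x1=0x9b x2=0x3f x3=0x6d  N=0 Z=0
after  7: x0=0xd2 x1=0x9b x2=0x3f x3=0xff  N=1 Z=0
after  8: x0=0x2d x1=0x9b x2=0x3f x3=0xff  N=0 Z=0
after  9: x0=0x2d x1=0x9b x2=0x64 x3=0xff  N=0 Z=0
after 10: x0=0x2d x1=0x9b x2=0x9b x3=0xff  N=1 Z=0
-- IRQ taken; context saved, return-PC = 11 --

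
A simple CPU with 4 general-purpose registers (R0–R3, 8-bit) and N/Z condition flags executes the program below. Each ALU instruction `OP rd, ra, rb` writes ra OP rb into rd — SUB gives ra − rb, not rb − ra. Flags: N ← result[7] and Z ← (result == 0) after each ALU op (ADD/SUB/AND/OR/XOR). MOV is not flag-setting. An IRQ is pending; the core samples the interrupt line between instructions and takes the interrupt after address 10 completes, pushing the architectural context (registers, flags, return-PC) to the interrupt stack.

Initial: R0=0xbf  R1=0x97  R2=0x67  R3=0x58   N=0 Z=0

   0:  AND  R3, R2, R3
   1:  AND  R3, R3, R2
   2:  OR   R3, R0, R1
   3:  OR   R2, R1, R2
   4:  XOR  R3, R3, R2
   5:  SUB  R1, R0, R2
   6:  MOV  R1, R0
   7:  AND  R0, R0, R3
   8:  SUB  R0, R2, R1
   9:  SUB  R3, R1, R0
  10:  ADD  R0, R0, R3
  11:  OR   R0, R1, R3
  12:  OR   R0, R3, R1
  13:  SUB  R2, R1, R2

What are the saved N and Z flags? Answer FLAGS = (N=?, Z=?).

FLAGS = (N=1, Z=0)

after  0: R0=0xbf R1=0x97 R2=0x67 R3=0x40  N=0 Z=0
after  1: R0=0xbf R1=0x97 R2=0x67 R3=0x40  N=0 Z=0
after  2: R0=0xbf R1=0x97 R2=0x67 R3=0xbf  N=1 Z=0
after  3: R0=0xbf R1=0x97 R2=0xf7 R3=0xbf  N=1 Z=0
after  4: R0=0xbf R1=0x97 R2=0xf7 R3=0x48  N=0 Z=0
after  5: R0=0xbf R1=0xc8 R2=0xf7 R3=0x48  N=1 Z=0
after  6: R0=0xbf R1=0xbf R2=0xf7 R3=0x48  N=1 Z=0
after  7: R0=0x08 R1=0xbf R2=0xf7 R3=0x48  N=0 Z=0
after  8: R0=0x38 R1=0xbf R2=0xf7 R3=0x48  N=0 Z=0
after  9: R0=0x38 R1=0xbf R2=0xf7 R3=0x87  N=1 Z=0
after 10: R0=0xbf R1=0xbf R2=0xf7 R3=0x87  N=1 Z=0
-- IRQ taken; context saved, return-PC = 11 --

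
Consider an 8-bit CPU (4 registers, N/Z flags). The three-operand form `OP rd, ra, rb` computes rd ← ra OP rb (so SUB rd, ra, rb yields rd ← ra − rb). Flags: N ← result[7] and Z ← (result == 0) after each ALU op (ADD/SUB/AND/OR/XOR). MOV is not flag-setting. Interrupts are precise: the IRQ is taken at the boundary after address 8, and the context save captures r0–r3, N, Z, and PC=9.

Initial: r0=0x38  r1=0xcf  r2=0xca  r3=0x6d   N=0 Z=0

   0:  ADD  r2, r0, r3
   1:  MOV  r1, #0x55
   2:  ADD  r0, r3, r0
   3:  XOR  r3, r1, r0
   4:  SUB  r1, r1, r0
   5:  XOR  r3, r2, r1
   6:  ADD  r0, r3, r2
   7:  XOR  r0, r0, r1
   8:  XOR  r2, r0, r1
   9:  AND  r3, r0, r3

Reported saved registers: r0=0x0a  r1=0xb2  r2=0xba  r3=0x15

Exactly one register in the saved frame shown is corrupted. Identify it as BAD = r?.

BAD = r1

after  0: r0=0x38 r1=0xcf r2=0xa5 r3=0x6d  N=1 Z=0
after  1: r0=0x38 r1=0x55 r2=0xa5 r3=0x6d  N=1 Z=0
after  2: r0=0xa5 r1=0x55 r2=0xa5 r3=0x6d  N=1 Z=0
after  3: r0=0xa5 r1=0x55 r2=0xa5 r3=0xf0  N=1 Z=0
after  4: r0=0xa5 r1=0xb0 r2=0xa5 r3=0xf0  N=1 Z=0
after  5: r0=0xa5 r1=0xb0 r2=0xa5 r3=0x15  N=0 Z=0
after  6: r0=0xba r1=0xb0 r2=0xa5 r3=0x15  N=1 Z=0
after  7: r0=0x0a r1=0xb0 r2=0xa5 r3=0x15  N=0 Z=0
after  8: r0=0x0a r1=0xb0 r2=0xba r3=0x15  N=1 Z=0
-- IRQ taken; context saved, return-PC = 9 --
mismatch: r1: reported 0xb2 vs actual 0xb0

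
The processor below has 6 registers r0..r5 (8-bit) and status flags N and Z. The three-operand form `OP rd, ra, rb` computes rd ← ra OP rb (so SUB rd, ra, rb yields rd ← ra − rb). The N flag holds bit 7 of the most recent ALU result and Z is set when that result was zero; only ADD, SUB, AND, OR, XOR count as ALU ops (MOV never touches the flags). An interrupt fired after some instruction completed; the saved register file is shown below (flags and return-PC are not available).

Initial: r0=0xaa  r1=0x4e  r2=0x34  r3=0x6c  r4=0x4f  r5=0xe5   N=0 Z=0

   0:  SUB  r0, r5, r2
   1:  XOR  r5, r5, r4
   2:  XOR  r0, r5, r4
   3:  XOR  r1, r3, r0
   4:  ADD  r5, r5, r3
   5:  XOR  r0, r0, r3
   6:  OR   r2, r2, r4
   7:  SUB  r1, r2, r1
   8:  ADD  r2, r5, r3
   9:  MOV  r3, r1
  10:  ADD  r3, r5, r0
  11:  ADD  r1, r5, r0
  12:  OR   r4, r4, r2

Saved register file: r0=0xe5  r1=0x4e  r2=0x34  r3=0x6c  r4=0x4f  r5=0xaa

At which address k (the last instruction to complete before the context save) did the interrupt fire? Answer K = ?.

K = 2

after  0: r0=0xb1 r1=0x4e r2=0x34 r3=0x6c r4=0x4f r5=0xe5  N=1 Z=0
after  1: r0=0xb1 r1=0x4e r2=0x34 r3=0x6c r4=0x4f r5=0xaa  N=1 Z=0
after  2: r0=0xe5 r1=0x4e r2=0x34 r3=0x6c r4=0x4f r5=0xaa  N=1 Z=0
-- IRQ taken; context saved, return-PC = 3 --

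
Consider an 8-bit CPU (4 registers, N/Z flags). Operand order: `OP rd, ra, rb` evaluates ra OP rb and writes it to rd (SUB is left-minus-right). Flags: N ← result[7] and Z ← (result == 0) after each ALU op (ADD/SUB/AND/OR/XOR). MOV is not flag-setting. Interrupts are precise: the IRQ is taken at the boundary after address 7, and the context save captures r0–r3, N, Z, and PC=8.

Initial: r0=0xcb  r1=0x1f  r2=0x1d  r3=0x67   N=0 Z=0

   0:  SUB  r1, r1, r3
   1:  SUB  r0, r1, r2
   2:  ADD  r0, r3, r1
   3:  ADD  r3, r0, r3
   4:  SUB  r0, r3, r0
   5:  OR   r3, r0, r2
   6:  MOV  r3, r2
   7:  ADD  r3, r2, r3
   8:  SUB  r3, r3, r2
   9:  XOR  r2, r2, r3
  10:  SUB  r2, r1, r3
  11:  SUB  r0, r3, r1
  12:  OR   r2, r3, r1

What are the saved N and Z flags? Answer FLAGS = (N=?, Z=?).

after  0: r0=0xcb r1=0xb8 r2=0x1d r3=0x67  N=1 Z=0
after  1: r0=0x9b r1=0xb8 r2=0x1d r3=0x67  N=1 Z=0
after  2: r0=0x1f r1=0xb8 r2=0x1d r3=0x67  N=0 Z=0
after  3: r0=0x1f r1=0xb8 r2=0x1d r3=0x86  N=1 Z=0
after  4: r0=0x67 r1=0xb8 r2=0x1d r3=0x86  N=0 Z=0
after  5: r0=0x67 r1=0xb8 r2=0x1d r3=0x7f  N=0 Z=0
after  6: r0=0x67 r1=0xb8 r2=0x1d r3=0x1d  N=0 Z=0
after  7: r0=0x67 r1=0xb8 r2=0x1d r3=0x3a  N=0 Z=0
-- IRQ taken; context saved, return-PC = 8 --

FLAGS = (N=0, Z=0)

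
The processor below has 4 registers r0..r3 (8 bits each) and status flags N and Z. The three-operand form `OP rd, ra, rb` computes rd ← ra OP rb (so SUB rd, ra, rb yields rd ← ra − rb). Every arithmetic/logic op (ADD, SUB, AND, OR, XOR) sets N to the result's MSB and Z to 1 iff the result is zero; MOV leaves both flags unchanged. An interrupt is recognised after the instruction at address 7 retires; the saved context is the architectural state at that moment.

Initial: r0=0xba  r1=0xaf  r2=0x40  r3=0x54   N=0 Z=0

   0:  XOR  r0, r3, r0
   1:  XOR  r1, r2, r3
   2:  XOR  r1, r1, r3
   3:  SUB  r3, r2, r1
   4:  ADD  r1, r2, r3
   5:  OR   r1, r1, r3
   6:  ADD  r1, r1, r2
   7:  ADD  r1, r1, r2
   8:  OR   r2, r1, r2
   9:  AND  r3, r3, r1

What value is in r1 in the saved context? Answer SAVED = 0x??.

after  0: r0=0xee r1=0xaf r2=0x40 r3=0x54  N=1 Z=0
after  1: r0=0xee r1=0x14 r2=0x40 r3=0x54  N=0 Z=0
after  2: r0=0xee r1=0x40 r2=0x40 r3=0x54  N=0 Z=0
after  3: r0=0xee r1=0x40 r2=0x40 r3=0x00  N=0 Z=1
after  4: r0=0xee r1=0x40 r2=0x40 r3=0x00  N=0 Z=0
after  5: r0=0xee r1=0x40 r2=0x40 r3=0x00  N=0 Z=0
after  6: r0=0xee r1=0x80 r2=0x40 r3=0x00  N=1 Z=0
after  7: r0=0xee r1=0xc0 r2=0x40 r3=0x00  N=1 Z=0
-- IRQ taken; context saved, return-PC = 8 --

SAVED = 0xc0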